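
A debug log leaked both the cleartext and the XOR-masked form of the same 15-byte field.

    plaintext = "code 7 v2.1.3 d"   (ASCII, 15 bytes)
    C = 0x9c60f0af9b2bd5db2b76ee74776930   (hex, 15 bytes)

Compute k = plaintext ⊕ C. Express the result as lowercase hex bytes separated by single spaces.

ff 0f 94 ca bb 1c f5 ad 19 58 df 5a 44 49 54

Since C = plaintext ⊕ k, XORing both sides with plaintext gives k = plaintext ⊕ C.
byte 0:  99 ^ 156 = 255
byte 1: 111 ^  96 =  15
byte 2: 100 ^ 240 = 148
byte 3: 101 ^ 175 = 202
byte 4:  32 ^ 155 = 187
byte 5:  55 ^  43 =  28
byte 6:  32 ^ 213 = 245
byte 7: 118 ^ 219 = 173
byte 8:  50 ^  43 =  25
byte 9:  46 ^ 118 =  88
byte 10:  49 ^ 238 = 223
byte 11:  46 ^ 116 =  90
byte 12:  51 ^ 119 =  68
byte 13:  32 ^ 105 =  73
byte 14: 100 ^  48 =  84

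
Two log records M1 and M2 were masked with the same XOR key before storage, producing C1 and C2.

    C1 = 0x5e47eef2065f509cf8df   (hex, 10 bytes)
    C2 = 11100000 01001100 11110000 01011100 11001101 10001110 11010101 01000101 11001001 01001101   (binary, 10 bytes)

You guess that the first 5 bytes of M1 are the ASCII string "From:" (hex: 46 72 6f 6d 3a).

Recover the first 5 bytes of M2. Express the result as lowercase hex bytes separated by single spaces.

First, C1 ⊕ C2 = (M1 ⊕ K) ⊕ (M2 ⊕ K) = M1 ⊕ M2, so the key drops out. Then M2 = (M1 ⊕ M2) ⊕ M1 over the first 5 bytes.
byte 0: (5e xor e0) xor 46 = be xor 46 = f8
byte 1: (47 xor 4c) xor 72 = 0b xor 72 = 79
byte 2: (ee xor f0) xor 6f = 1e xor 6f = 71
byte 3: (f2 xor 5c) xor 6d = ae xor 6d = c3
byte 4: (06 xor cd) xor 3a = cb xor 3a = f1

f8 79 71 c3 f1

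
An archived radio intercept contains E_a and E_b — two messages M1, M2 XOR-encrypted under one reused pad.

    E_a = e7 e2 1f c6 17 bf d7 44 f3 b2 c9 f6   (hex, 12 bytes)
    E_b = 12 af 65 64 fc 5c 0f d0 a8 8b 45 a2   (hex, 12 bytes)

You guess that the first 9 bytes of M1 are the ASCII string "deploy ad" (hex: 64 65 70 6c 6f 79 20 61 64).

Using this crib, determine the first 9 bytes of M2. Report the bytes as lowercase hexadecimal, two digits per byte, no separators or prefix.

91280ace849af8f53f

First, E_a ⊕ E_b = (M1 ⊕ K) ⊕ (M2 ⊕ K) = M1 ⊕ M2, so the key drops out. Then M2 = (M1 ⊕ M2) ⊕ M1 over the first 9 bytes.
byte 0: (e7 xor 12) xor 64 = f5 xor 64 = 91
byte 1: (e2 xor af) xor 65 = 4d xor 65 = 28
byte 2: (1f xor 65) xor 70 = 7a xor 70 = 0a
byte 3: (c6 xor 64) xor 6c = a2 xor 6c = ce
byte 4: (17 xor fc) xor 6f = eb xor 6f = 84
byte 5: (bf xor 5c) xor 79 = e3 xor 79 = 9a
byte 6: (d7 xor 0f) xor 20 = d8 xor 20 = f8
byte 7: (44 xor d0) xor 61 = 94 xor 61 = f5
byte 8: (f3 xor a8) xor 64 = 5b xor 64 = 3f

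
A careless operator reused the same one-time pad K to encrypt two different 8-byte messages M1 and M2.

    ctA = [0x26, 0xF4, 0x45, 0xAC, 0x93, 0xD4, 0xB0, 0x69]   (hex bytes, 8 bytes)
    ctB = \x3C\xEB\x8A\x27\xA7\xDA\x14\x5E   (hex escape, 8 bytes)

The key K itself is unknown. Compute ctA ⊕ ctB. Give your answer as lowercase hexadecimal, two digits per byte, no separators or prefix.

1a1fcf8b340ea437

ctA ⊕ ctB = (M1 ⊕ K) ⊕ (M2 ⊕ K) = M1 ⊕ M2 — the shared key cancels under XOR.
26 ^ 3c = 1a
f4 ^ eb = 1f
45 ^ 8a = cf
ac ^ 27 = 8b
93 ^ a7 = 34
d4 ^ da = 0e
b0 ^ 14 = a4
69 ^ 5e = 37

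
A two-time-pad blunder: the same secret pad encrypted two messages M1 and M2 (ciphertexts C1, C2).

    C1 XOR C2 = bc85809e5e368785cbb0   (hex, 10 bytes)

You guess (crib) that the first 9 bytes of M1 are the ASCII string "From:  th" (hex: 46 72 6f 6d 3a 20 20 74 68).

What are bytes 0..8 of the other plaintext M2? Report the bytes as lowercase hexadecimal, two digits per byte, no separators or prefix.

Since C1 ⊕ C2 = M1 ⊕ M2, XORing with the guessed M1 bytes yields the corresponding M2 bytes: M2 = (C1 ⊕ C2) ⊕ M1.
byte 0: 10111100 ^ 01000110 = 11111010
byte 1: 10000101 ^ 01110010 = 11110111
byte 2: 10000000 ^ 01101111 = 11101111
byte 3: 10011110 ^ 01101101 = 11110011
byte 4: 01011110 ^ 00111010 = 01100100
byte 5: 00110110 ^ 00100000 = 00010110
byte 6: 10000111 ^ 00100000 = 10100111
byte 7: 10000101 ^ 01110100 = 11110001
byte 8: 11001011 ^ 01101000 = 10100011

faf7eff36416a7f1a3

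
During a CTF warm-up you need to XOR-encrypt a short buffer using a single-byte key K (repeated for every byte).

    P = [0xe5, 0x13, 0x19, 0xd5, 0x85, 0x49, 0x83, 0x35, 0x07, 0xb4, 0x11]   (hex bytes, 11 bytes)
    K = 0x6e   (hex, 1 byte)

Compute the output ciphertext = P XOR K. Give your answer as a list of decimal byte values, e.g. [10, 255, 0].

The 1-byte key repeats, so the effective keystream is 6e 6e 6e 6e 6e 6e 6e 6e 6e 6e 6e.
byte 0: e5 ^ 6e = 8b
byte 1: 13 ^ 6e = 7d
byte 2: 19 ^ 6e = 77
byte 3: d5 ^ 6e = bb
byte 4: 85 ^ 6e = eb
byte 5: 49 ^ 6e = 27
byte 6: 83 ^ 6e = ed
byte 7: 35 ^ 6e = 5b
byte 8: 07 ^ 6e = 69
byte 9: b4 ^ 6e = da
byte 10: 11 ^ 6e = 7f

[139, 125, 119, 187, 235, 39, 237, 91, 105, 218, 127]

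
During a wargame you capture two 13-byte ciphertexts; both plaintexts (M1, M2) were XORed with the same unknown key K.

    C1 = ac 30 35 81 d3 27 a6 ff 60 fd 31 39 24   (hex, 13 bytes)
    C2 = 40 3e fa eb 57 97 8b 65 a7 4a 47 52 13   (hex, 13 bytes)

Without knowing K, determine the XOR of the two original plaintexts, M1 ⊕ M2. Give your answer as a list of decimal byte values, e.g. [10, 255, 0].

[236, 14, 207, 106, 132, 176, 45, 154, 199, 183, 118, 107, 55]

C1 ⊕ C2 = (M1 ⊕ K) ⊕ (M2 ⊕ K) = M1 ⊕ M2 — the shared key cancels under XOR.
ac ^ 40 = ec
30 ^ 3e = 0e
35 ^ fa = cf
81 ^ eb = 6a
d3 ^ 57 = 84
27 ^ 97 = b0
a6 ^ 8b = 2d
ff ^ 65 = 9a
60 ^ a7 = c7
fd ^ 4a = b7
31 ^ 47 = 76
39 ^ 52 = 6b
24 ^ 13 = 37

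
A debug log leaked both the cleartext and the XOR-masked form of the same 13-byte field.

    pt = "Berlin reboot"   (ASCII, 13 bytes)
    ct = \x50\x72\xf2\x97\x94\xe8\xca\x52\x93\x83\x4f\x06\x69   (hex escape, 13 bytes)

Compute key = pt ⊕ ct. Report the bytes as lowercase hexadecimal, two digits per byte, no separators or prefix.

Since ct = pt ⊕ key, XORing both sides with pt gives key = pt ⊕ ct.
byte 0: 01000010 XOR 01010000 = 00010010
byte 1: 01100101 XOR 01110010 = 00010111
byte 2: 01110010 XOR 11110010 = 10000000
byte 3: 01101100 XOR 10010111 = 11111011
byte 4: 01101001 XOR 10010100 = 11111101
byte 5: 01101110 XOR 11101000 = 10000110
byte 6: 00100000 XOR 11001010 = 11101010
byte 7: 01110010 XOR 01010010 = 00100000
byte 8: 01100101 XOR 10010011 = 11110110
byte 9: 01100010 XOR 10000011 = 11100001
byte 10: 01101111 XOR 01001111 = 00100000
byte 11: 01101111 XOR 00000110 = 01101001
byte 12: 01110100 XOR 01101001 = 00011101

121780fbfd86ea20f6e120691d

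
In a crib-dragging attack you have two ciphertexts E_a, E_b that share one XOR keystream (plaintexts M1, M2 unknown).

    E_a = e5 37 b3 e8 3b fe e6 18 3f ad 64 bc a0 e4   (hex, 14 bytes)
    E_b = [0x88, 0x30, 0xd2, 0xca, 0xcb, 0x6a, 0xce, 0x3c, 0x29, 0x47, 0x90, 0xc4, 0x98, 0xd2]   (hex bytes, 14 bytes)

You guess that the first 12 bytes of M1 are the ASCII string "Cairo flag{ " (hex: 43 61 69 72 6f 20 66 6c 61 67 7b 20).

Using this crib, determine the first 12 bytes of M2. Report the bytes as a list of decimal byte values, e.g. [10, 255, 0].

[46, 102, 8, 80, 159, 180, 78, 72, 119, 141, 143, 88]

First, E_a ⊕ E_b = (M1 ⊕ K) ⊕ (M2 ⊕ K) = M1 ⊕ M2, so the key drops out. Then M2 = (M1 ⊕ M2) ⊕ M1 over the first 12 bytes.
byte 0: (e5 ⊕ 88) ⊕ 43 = 6d ⊕ 43 = 2e
byte 1: (37 ⊕ 30) ⊕ 61 = 07 ⊕ 61 = 66
byte 2: (b3 ⊕ d2) ⊕ 69 = 61 ⊕ 69 = 08
byte 3: (e8 ⊕ ca) ⊕ 72 = 22 ⊕ 72 = 50
byte 4: (3b ⊕ cb) ⊕ 6f = f0 ⊕ 6f = 9f
byte 5: (fe ⊕ 6a) ⊕ 20 = 94 ⊕ 20 = b4
byte 6: (e6 ⊕ ce) ⊕ 66 = 28 ⊕ 66 = 4e
byte 7: (18 ⊕ 3c) ⊕ 6c = 24 ⊕ 6c = 48
byte 8: (3f ⊕ 29) ⊕ 61 = 16 ⊕ 61 = 77
byte 9: (ad ⊕ 47) ⊕ 67 = ea ⊕ 67 = 8d
byte 10: (64 ⊕ 90) ⊕ 7b = f4 ⊕ 7b = 8f
byte 11: (bc ⊕ c4) ⊕ 20 = 78 ⊕ 20 = 58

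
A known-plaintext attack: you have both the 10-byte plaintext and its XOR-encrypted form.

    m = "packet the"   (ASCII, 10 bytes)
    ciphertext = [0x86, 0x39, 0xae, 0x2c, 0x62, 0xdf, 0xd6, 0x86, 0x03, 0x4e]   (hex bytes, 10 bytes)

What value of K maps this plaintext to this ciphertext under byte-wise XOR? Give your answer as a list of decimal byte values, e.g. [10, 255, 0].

Since ciphertext = m ⊕ K, XORing both sides with m gives K = m ⊕ ciphertext.
01110000 ⊕ 10000110 = 11110110
01100001 ⊕ 00111001 = 01011000
01100011 ⊕ 10101110 = 11001101
01101011 ⊕ 00101100 = 01000111
01100101 ⊕ 01100010 = 00000111
01110100 ⊕ 11011111 = 10101011
00100000 ⊕ 11010110 = 11110110
01110100 ⊕ 10000110 = 11110010
01101000 ⊕ 00000011 = 01101011
01100101 ⊕ 01001110 = 00101011

[246, 88, 205, 71, 7, 171, 246, 242, 107, 43]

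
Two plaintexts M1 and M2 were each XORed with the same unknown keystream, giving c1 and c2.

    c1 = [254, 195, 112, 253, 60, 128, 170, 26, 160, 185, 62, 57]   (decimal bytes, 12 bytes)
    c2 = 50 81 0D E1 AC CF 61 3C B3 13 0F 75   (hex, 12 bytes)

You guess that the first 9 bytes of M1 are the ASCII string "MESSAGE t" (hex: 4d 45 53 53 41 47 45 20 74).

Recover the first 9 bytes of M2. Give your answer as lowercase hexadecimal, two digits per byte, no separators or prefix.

e3072e4fd1088e0667

First, c1 ⊕ c2 = (M1 ⊕ K) ⊕ (M2 ⊕ K) = M1 ⊕ M2, so the key drops out. Then M2 = (M1 ⊕ M2) ⊕ M1 over the first 9 bytes.
byte 0: (fe xor 50) xor 4d = ae xor 4d = e3
byte 1: (c3 xor 81) xor 45 = 42 xor 45 = 07
byte 2: (70 xor 0d) xor 53 = 7d xor 53 = 2e
byte 3: (fd xor e1) xor 53 = 1c xor 53 = 4f
byte 4: (3c xor ac) xor 41 = 90 xor 41 = d1
byte 5: (80 xor cf) xor 47 = 4f xor 47 = 08
byte 6: (aa xor 61) xor 45 = cb xor 45 = 8e
byte 7: (1a xor 3c) xor 20 = 26 xor 20 = 06
byte 8: (a0 xor b3) xor 74 = 13 xor 74 = 67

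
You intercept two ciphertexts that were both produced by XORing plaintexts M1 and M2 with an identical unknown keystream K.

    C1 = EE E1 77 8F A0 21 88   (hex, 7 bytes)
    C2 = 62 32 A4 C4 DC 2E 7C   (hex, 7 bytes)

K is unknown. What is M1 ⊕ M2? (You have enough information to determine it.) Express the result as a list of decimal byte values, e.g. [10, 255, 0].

C1 ⊕ C2 = (M1 ⊕ K) ⊕ (M2 ⊕ K) = M1 ⊕ M2 — the shared key cancels under XOR.
byte 0: ee xor 62 = 8c
byte 1: e1 xor 32 = d3
byte 2: 77 xor a4 = d3
byte 3: 8f xor c4 = 4b
byte 4: a0 xor dc = 7c
byte 5: 21 xor 2e = 0f
byte 6: 88 xor 7c = f4

[140, 211, 211, 75, 124, 15, 244]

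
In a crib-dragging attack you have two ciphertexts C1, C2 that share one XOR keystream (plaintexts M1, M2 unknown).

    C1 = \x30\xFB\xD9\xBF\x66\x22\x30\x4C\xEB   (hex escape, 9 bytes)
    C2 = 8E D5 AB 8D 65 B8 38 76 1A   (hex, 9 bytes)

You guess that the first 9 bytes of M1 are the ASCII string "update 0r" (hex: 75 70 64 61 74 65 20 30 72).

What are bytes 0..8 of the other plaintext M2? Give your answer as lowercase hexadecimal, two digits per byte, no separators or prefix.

cb5e165377ff280a83

First, C1 ⊕ C2 = (M1 ⊕ K) ⊕ (M2 ⊕ K) = M1 ⊕ M2, so the key drops out. Then M2 = (M1 ⊕ M2) ⊕ M1 over the first 9 bytes.
byte 0: (30 ⊕ 8e) ⊕ 75 = be ⊕ 75 = cb
byte 1: (fb ⊕ d5) ⊕ 70 = 2e ⊕ 70 = 5e
byte 2: (d9 ⊕ ab) ⊕ 64 = 72 ⊕ 64 = 16
byte 3: (bf ⊕ 8d) ⊕ 61 = 32 ⊕ 61 = 53
byte 4: (66 ⊕ 65) ⊕ 74 = 03 ⊕ 74 = 77
byte 5: (22 ⊕ b8) ⊕ 65 = 9a ⊕ 65 = ff
byte 6: (30 ⊕ 38) ⊕ 20 = 08 ⊕ 20 = 28
byte 7: (4c ⊕ 76) ⊕ 30 = 3a ⊕ 30 = 0a
byte 8: (eb ⊕ 1a) ⊕ 72 = f1 ⊕ 72 = 83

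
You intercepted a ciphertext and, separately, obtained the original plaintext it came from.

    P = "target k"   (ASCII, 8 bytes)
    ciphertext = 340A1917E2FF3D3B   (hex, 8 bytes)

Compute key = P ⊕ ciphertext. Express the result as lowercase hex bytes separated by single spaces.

40 6b 6b 70 87 8b 1d 50

Since ciphertext = P ⊕ key, XORing both sides with P gives key = P ⊕ ciphertext.
byte 0: 74 ⊕ 34 = 40
byte 1: 61 ⊕ 0a = 6b
byte 2: 72 ⊕ 19 = 6b
byte 3: 67 ⊕ 17 = 70
byte 4: 65 ⊕ e2 = 87
byte 5: 74 ⊕ ff = 8b
byte 6: 20 ⊕ 3d = 1d
byte 7: 6b ⊕ 3b = 50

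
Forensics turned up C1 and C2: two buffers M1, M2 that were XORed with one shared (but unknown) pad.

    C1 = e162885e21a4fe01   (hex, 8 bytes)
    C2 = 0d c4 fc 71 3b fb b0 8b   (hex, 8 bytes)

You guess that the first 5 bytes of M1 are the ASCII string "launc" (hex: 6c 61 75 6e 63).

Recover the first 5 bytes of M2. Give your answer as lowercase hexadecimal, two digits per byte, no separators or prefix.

First, C1 ⊕ C2 = (M1 ⊕ K) ⊕ (M2 ⊕ K) = M1 ⊕ M2, so the key drops out. Then M2 = (M1 ⊕ M2) ⊕ M1 over the first 5 bytes.
byte 0: (e1 ⊕ 0d) ⊕ 6c = ec ⊕ 6c = 80
byte 1: (62 ⊕ c4) ⊕ 61 = a6 ⊕ 61 = c7
byte 2: (88 ⊕ fc) ⊕ 75 = 74 ⊕ 75 = 01
byte 3: (5e ⊕ 71) ⊕ 6e = 2f ⊕ 6e = 41
byte 4: (21 ⊕ 3b) ⊕ 63 = 1a ⊕ 63 = 79

80c7014179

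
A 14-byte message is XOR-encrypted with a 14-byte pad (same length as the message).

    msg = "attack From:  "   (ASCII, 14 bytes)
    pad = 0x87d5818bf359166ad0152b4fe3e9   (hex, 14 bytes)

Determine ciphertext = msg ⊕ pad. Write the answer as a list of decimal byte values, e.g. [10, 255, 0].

XOR is its own inverse, so applying the key byte-wise gives the result directly.
 97 xor 135 = 230
116 xor 213 = 161
116 xor 129 = 245
 97 xor 139 = 234
 99 xor 243 = 144
107 xor  89 =  50
 32 xor  22 =  54
 70 xor 106 =  44
114 xor 208 = 162
111 xor  21 = 122
109 xor  43 =  70
 58 xor  79 = 117
 32 xor 227 = 195
 32 xor 233 = 201

[230, 161, 245, 234, 144, 50, 54, 44, 162, 122, 70, 117, 195, 201]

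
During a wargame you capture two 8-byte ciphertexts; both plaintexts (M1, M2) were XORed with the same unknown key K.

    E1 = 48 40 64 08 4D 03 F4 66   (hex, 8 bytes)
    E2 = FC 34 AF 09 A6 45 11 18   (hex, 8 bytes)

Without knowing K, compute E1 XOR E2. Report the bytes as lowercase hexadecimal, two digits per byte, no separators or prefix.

b474cb01eb46e57e

E1 ⊕ E2 = (M1 ⊕ K) ⊕ (M2 ⊕ K) = M1 ⊕ M2 — the shared key cancels under XOR.
48 ⊕ fc = b4
40 ⊕ 34 = 74
64 ⊕ af = cb
08 ⊕ 09 = 01
4d ⊕ a6 = eb
03 ⊕ 45 = 46
f4 ⊕ 11 = e5
66 ⊕ 18 = 7e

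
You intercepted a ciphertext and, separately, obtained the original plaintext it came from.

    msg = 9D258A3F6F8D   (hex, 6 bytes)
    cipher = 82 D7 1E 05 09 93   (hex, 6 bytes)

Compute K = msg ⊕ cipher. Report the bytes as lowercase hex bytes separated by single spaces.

1f f2 94 3a 66 1e

Since cipher = msg ⊕ K, XORing both sides with msg gives K = msg ⊕ cipher.
10011101 ^ 10000010 = 00011111
00100101 ^ 11010111 = 11110010
10001010 ^ 00011110 = 10010100
00111111 ^ 00000101 = 00111010
01101111 ^ 00001001 = 01100110
10001101 ^ 10010011 = 00011110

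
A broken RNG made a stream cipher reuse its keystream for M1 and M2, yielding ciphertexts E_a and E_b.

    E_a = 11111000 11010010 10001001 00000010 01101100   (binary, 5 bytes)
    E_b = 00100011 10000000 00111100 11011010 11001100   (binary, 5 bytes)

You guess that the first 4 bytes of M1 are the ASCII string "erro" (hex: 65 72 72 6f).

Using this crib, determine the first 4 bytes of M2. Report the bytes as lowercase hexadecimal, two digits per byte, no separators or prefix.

First, E_a ⊕ E_b = (M1 ⊕ K) ⊕ (M2 ⊕ K) = M1 ⊕ M2, so the key drops out. Then M2 = (M1 ⊕ M2) ⊕ M1 over the first 4 bytes.
byte 0: (f8 XOR 23) XOR 65 = db XOR 65 = be
byte 1: (d2 XOR 80) XOR 72 = 52 XOR 72 = 20
byte 2: (89 XOR 3c) XOR 72 = b5 XOR 72 = c7
byte 3: (02 XOR da) XOR 6f = d8 XOR 6f = b7

be20c7b7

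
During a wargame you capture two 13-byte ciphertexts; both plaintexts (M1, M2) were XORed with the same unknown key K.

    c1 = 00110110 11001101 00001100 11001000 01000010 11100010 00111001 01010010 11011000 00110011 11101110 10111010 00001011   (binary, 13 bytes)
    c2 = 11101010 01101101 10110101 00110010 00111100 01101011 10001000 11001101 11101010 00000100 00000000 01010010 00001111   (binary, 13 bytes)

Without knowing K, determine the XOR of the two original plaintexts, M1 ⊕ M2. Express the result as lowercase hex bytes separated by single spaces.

dc a0 b9 fa 7e 89 b1 9f 32 37 ee e8 04

c1 ⊕ c2 = (M1 ⊕ K) ⊕ (M2 ⊕ K) = M1 ⊕ M2 — the shared key cancels under XOR.
36 xor ea = dc
cd xor 6d = a0
0c xor b5 = b9
c8 xor 32 = fa
42 xor 3c = 7e
e2 xor 6b = 89
39 xor 88 = b1
52 xor cd = 9f
d8 xor ea = 32
33 xor 04 = 37
ee xor 00 = ee
ba xor 52 = e8
0b xor 0f = 04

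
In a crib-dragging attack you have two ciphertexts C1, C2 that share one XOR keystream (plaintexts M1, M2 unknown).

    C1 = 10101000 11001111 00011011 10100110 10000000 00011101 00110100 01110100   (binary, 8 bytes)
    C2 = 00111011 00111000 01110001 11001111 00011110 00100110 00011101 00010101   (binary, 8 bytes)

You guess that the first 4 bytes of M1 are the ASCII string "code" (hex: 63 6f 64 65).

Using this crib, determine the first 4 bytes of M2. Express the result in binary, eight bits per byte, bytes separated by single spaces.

11110000 10011000 00001110 00001100

First, C1 ⊕ C2 = (M1 ⊕ K) ⊕ (M2 ⊕ K) = M1 ⊕ M2, so the key drops out. Then M2 = (M1 ⊕ M2) ⊕ M1 over the first 4 bytes.
byte 0: (a8 ⊕ 3b) ⊕ 63 = 93 ⊕ 63 = f0
byte 1: (cf ⊕ 38) ⊕ 6f = f7 ⊕ 6f = 98
byte 2: (1b ⊕ 71) ⊕ 64 = 6a ⊕ 64 = 0e
byte 3: (a6 ⊕ cf) ⊕ 65 = 69 ⊕ 65 = 0c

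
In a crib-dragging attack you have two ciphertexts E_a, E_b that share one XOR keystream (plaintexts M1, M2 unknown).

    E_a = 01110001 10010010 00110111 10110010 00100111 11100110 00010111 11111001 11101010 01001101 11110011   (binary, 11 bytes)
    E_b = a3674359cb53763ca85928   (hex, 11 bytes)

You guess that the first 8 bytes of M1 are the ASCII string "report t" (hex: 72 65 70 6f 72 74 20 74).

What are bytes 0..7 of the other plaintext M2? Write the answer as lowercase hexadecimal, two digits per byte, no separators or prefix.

a09004849ec141b1

First, E_a ⊕ E_b = (M1 ⊕ K) ⊕ (M2 ⊕ K) = M1 ⊕ M2, so the key drops out. Then M2 = (M1 ⊕ M2) ⊕ M1 over the first 8 bytes.
byte 0: (71 ⊕ a3) ⊕ 72 = d2 ⊕ 72 = a0
byte 1: (92 ⊕ 67) ⊕ 65 = f5 ⊕ 65 = 90
byte 2: (37 ⊕ 43) ⊕ 70 = 74 ⊕ 70 = 04
byte 3: (b2 ⊕ 59) ⊕ 6f = eb ⊕ 6f = 84
byte 4: (27 ⊕ cb) ⊕ 72 = ec ⊕ 72 = 9e
byte 5: (e6 ⊕ 53) ⊕ 74 = b5 ⊕ 74 = c1
byte 6: (17 ⊕ 76) ⊕ 20 = 61 ⊕ 20 = 41
byte 7: (f9 ⊕ 3c) ⊕ 74 = c5 ⊕ 74 = b1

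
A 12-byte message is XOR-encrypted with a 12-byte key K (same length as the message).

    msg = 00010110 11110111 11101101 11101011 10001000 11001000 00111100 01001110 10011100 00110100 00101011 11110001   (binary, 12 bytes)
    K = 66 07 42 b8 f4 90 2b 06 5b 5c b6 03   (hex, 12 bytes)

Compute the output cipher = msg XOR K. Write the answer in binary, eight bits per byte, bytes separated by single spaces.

byte 0: 16 ⊕ 66 = 70
byte 1: f7 ⊕ 07 = f0
byte 2: ed ⊕ 42 = af
byte 3: eb ⊕ b8 = 53
byte 4: 88 ⊕ f4 = 7c
byte 5: c8 ⊕ 90 = 58
byte 6: 3c ⊕ 2b = 17
byte 7: 4e ⊕ 06 = 48
byte 8: 9c ⊕ 5b = c7
byte 9: 34 ⊕ 5c = 68
byte 10: 2b ⊕ b6 = 9d
byte 11: f1 ⊕ 03 = f2

01110000 11110000 10101111 01010011 01111100 01011000 00010111 01001000 11000111 01101000 10011101 11110010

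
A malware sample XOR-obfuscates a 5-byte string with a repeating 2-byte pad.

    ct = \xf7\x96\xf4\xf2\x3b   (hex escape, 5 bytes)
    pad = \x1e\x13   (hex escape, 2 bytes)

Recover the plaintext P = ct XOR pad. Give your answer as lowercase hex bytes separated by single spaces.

The 2-byte key repeats, so the effective keystream is 1e 13 1e 13 1e.
byte 0: f7 ⊕ 1e = e9
byte 1: 96 ⊕ 13 = 85
byte 2: f4 ⊕ 1e = ea
byte 3: f2 ⊕ 13 = e1
byte 4: 3b ⊕ 1e = 25

e9 85 ea e1 25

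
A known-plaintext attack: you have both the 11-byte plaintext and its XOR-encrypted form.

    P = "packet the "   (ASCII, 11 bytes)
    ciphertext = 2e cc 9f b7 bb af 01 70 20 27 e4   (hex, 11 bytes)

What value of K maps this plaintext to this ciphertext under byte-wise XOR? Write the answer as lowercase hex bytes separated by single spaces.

5e ad fc dc de db 21 04 48 42 c4

Since ciphertext = P ⊕ K, XORing both sides with P gives K = P ⊕ ciphertext.
byte 0: 112 xor  46 =  94
byte 1:  97 xor 204 = 173
byte 2:  99 xor 159 = 252
byte 3: 107 xor 183 = 220
byte 4: 101 xor 187 = 222
byte 5: 116 xor 175 = 219
byte 6:  32 xor   1 =  33
byte 7: 116 xor 112 =   4
byte 8: 104 xor  32 =  72
byte 9: 101 xor  39 =  66
byte 10:  32 xor 228 = 196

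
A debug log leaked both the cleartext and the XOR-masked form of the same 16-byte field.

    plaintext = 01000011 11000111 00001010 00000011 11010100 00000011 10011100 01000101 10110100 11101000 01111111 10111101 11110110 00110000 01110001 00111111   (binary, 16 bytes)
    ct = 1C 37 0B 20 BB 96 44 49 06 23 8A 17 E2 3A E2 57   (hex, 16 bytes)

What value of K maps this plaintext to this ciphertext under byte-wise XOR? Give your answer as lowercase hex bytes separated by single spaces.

Since ct = plaintext ⊕ K, XORing both sides with plaintext gives K = plaintext ⊕ ct.
43 XOR 1c = 5f
c7 XOR 37 = f0
0a XOR 0b = 01
03 XOR 20 = 23
d4 XOR bb = 6f
03 XOR 96 = 95
9c XOR 44 = d8
45 XOR 49 = 0c
b4 XOR 06 = b2
e8 XOR 23 = cb
7f XOR 8a = f5
bd XOR 17 = aa
f6 XOR e2 = 14
30 XOR 3a = 0a
71 XOR e2 = 93
3f XOR 57 = 68

5f f0 01 23 6f 95 d8 0c b2 cb f5 aa 14 0a 93 68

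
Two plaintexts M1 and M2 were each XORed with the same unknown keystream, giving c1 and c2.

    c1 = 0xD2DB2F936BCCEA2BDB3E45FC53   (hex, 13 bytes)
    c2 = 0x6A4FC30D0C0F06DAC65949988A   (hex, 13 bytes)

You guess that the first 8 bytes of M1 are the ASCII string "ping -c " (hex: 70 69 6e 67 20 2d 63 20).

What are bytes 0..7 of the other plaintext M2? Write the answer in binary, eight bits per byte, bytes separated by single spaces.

First, c1 ⊕ c2 = (M1 ⊕ K) ⊕ (M2 ⊕ K) = M1 ⊕ M2, so the key drops out. Then M2 = (M1 ⊕ M2) ⊕ M1 over the first 8 bytes.
byte 0: (d2 ⊕ 6a) ⊕ 70 = b8 ⊕ 70 = c8
byte 1: (db ⊕ 4f) ⊕ 69 = 94 ⊕ 69 = fd
byte 2: (2f ⊕ c3) ⊕ 6e = ec ⊕ 6e = 82
byte 3: (93 ⊕ 0d) ⊕ 67 = 9e ⊕ 67 = f9
byte 4: (6b ⊕ 0c) ⊕ 20 = 67 ⊕ 20 = 47
byte 5: (cc ⊕ 0f) ⊕ 2d = c3 ⊕ 2d = ee
byte 6: (ea ⊕ 06) ⊕ 63 = ec ⊕ 63 = 8f
byte 7: (2b ⊕ da) ⊕ 20 = f1 ⊕ 20 = d1

11001000 11111101 10000010 11111001 01000111 11101110 10001111 11010001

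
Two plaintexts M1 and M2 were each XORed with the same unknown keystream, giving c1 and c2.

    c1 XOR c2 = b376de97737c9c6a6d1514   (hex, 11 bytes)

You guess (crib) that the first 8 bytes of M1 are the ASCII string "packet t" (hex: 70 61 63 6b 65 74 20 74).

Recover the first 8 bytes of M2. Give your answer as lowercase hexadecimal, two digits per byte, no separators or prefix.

c317bdfc1608bc1e

Since c1 ⊕ c2 = M1 ⊕ M2, XORing with the guessed M1 bytes yields the corresponding M2 bytes: M2 = (c1 ⊕ c2) ⊕ M1.
byte 0: b3 XOR 70 = c3
byte 1: 76 XOR 61 = 17
byte 2: de XOR 63 = bd
byte 3: 97 XOR 6b = fc
byte 4: 73 XOR 65 = 16
byte 5: 7c XOR 74 = 08
byte 6: 9c XOR 20 = bc
byte 7: 6a XOR 74 = 1e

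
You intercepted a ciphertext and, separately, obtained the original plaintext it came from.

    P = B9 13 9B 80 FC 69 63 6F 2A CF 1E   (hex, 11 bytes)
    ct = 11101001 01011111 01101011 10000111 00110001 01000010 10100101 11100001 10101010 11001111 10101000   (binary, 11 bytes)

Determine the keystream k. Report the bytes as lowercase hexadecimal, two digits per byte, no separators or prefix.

Since ct = P ⊕ k, XORing both sides with P gives k = P ⊕ ct.
b9 xor e9 = 50
13 xor 5f = 4c
9b xor 6b = f0
80 xor 87 = 07
fc xor 31 = cd
69 xor 42 = 2b
63 xor a5 = c6
6f xor e1 = 8e
2a xor aa = 80
cf xor cf = 00
1e xor a8 = b6

504cf007cd2bc68e8000b6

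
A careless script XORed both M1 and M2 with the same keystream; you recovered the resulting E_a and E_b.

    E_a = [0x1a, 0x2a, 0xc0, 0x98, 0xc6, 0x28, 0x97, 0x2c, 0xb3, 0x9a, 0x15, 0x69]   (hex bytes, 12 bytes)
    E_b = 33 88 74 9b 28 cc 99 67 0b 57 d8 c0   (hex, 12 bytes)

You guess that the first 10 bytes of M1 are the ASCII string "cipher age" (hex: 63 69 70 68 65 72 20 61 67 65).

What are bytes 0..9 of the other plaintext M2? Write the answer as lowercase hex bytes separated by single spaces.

First, E_a ⊕ E_b = (M1 ⊕ K) ⊕ (M2 ⊕ K) = M1 ⊕ M2, so the key drops out. Then M2 = (M1 ⊕ M2) ⊕ M1 over the first 10 bytes.
byte 0: (1a ⊕ 33) ⊕ 63 = 29 ⊕ 63 = 4a
byte 1: (2a ⊕ 88) ⊕ 69 = a2 ⊕ 69 = cb
byte 2: (c0 ⊕ 74) ⊕ 70 = b4 ⊕ 70 = c4
byte 3: (98 ⊕ 9b) ⊕ 68 = 03 ⊕ 68 = 6b
byte 4: (c6 ⊕ 28) ⊕ 65 = ee ⊕ 65 = 8b
byte 5: (28 ⊕ cc) ⊕ 72 = e4 ⊕ 72 = 96
byte 6: (97 ⊕ 99) ⊕ 20 = 0e ⊕ 20 = 2e
byte 7: (2c ⊕ 67) ⊕ 61 = 4b ⊕ 61 = 2a
byte 8: (b3 ⊕ 0b) ⊕ 67 = b8 ⊕ 67 = df
byte 9: (9a ⊕ 57) ⊕ 65 = cd ⊕ 65 = a8

4a cb c4 6b 8b 96 2e 2a df a8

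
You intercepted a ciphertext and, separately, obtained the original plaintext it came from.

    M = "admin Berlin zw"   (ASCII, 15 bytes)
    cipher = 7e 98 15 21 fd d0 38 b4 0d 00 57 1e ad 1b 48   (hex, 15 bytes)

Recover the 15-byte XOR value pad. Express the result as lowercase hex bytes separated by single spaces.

Since cipher = M ⊕ pad, XORing both sides with M gives pad = M ⊕ cipher.
byte 0: 01100001 XOR 01111110 = 00011111
byte 1: 01100100 XOR 10011000 = 11111100
byte 2: 01101101 XOR 00010101 = 01111000
byte 3: 01101001 XOR 00100001 = 01001000
byte 4: 01101110 XOR 11111101 = 10010011
byte 5: 00100000 XOR 11010000 = 11110000
byte 6: 01000010 XOR 00111000 = 01111010
byte 7: 01100101 XOR 10110100 = 11010001
byte 8: 01110010 XOR 00001101 = 01111111
byte 9: 01101100 XOR 00000000 = 01101100
byte 10: 01101001 XOR 01010111 = 00111110
byte 11: 01101110 XOR 00011110 = 01110000
byte 12: 00100000 XOR 10101101 = 10001101
byte 13: 01111010 XOR 00011011 = 01100001
byte 14: 01110111 XOR 01001000 = 00111111

1f fc 78 48 93 f0 7a d1 7f 6c 3e 70 8d 61 3f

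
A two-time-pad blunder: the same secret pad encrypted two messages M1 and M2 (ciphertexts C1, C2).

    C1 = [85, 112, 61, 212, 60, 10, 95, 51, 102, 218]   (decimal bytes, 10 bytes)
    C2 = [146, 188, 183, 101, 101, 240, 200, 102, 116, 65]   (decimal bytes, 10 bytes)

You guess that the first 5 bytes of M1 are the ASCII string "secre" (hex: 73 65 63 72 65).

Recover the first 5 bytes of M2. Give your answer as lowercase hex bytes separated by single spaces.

b4 a9 e9 c3 3c

First, C1 ⊕ C2 = (M1 ⊕ K) ⊕ (M2 ⊕ K) = M1 ⊕ M2, so the key drops out. Then M2 = (M1 ⊕ M2) ⊕ M1 over the first 5 bytes.
byte 0: (55 xor 92) xor 73 = c7 xor 73 = b4
byte 1: (70 xor bc) xor 65 = cc xor 65 = a9
byte 2: (3d xor b7) xor 63 = 8a xor 63 = e9
byte 3: (d4 xor 65) xor 72 = b1 xor 72 = c3
byte 4: (3c xor 65) xor 65 = 59 xor 65 = 3c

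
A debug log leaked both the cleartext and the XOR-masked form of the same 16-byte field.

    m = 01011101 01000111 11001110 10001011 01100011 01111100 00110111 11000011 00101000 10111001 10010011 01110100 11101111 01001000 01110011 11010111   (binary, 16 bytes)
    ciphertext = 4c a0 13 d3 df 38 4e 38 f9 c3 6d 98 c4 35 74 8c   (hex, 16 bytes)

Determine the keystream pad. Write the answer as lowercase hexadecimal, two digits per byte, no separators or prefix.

Since ciphertext = m ⊕ pad, XORing both sides with m gives pad = m ⊕ ciphertext.
5d ⊕ 4c = 11
47 ⊕ a0 = e7
ce ⊕ 13 = dd
8b ⊕ d3 = 58
63 ⊕ df = bc
7c ⊕ 38 = 44
37 ⊕ 4e = 79
c3 ⊕ 38 = fb
28 ⊕ f9 = d1
b9 ⊕ c3 = 7a
93 ⊕ 6d = fe
74 ⊕ 98 = ec
ef ⊕ c4 = 2b
48 ⊕ 35 = 7d
73 ⊕ 74 = 07
d7 ⊕ 8c = 5b

11e7dd58bc4479fbd17afeec2b7d075b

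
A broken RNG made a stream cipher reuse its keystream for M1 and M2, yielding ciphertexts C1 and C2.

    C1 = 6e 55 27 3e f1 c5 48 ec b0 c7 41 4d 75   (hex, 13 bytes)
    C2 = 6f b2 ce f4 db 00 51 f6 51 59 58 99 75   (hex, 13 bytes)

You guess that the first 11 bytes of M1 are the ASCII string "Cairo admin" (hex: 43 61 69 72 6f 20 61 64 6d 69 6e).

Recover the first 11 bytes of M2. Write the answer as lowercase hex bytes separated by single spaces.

42 86 80 b8 45 e5 78 7e 8c f7 77

First, C1 ⊕ C2 = (M1 ⊕ K) ⊕ (M2 ⊕ K) = M1 ⊕ M2, so the key drops out. Then M2 = (M1 ⊕ M2) ⊕ M1 over the first 11 bytes.
byte 0: (6e XOR 6f) XOR 43 = 01 XOR 43 = 42
byte 1: (55 XOR b2) XOR 61 = e7 XOR 61 = 86
byte 2: (27 XOR ce) XOR 69 = e9 XOR 69 = 80
byte 3: (3e XOR f4) XOR 72 = ca XOR 72 = b8
byte 4: (f1 XOR db) XOR 6f = 2a XOR 6f = 45
byte 5: (c5 XOR 00) XOR 20 = c5 XOR 20 = e5
byte 6: (48 XOR 51) XOR 61 = 19 XOR 61 = 78
byte 7: (ec XOR f6) XOR 64 = 1a XOR 64 = 7e
byte 8: (b0 XOR 51) XOR 6d = e1 XOR 6d = 8c
byte 9: (c7 XOR 59) XOR 69 = 9e XOR 69 = f7
byte 10: (41 XOR 58) XOR 6e = 19 XOR 6e = 77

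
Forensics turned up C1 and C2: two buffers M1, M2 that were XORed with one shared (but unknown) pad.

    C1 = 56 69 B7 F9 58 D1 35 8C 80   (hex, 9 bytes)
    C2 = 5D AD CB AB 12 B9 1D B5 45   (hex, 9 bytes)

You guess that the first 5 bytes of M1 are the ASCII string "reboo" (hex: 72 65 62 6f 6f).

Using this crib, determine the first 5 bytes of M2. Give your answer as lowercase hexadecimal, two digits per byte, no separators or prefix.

79a11e3d25

First, C1 ⊕ C2 = (M1 ⊕ K) ⊕ (M2 ⊕ K) = M1 ⊕ M2, so the key drops out. Then M2 = (M1 ⊕ M2) ⊕ M1 over the first 5 bytes.
byte 0: (56 xor 5d) xor 72 = 0b xor 72 = 79
byte 1: (69 xor ad) xor 65 = c4 xor 65 = a1
byte 2: (b7 xor cb) xor 62 = 7c xor 62 = 1e
byte 3: (f9 xor ab) xor 6f = 52 xor 6f = 3d
byte 4: (58 xor 12) xor 6f = 4a xor 6f = 25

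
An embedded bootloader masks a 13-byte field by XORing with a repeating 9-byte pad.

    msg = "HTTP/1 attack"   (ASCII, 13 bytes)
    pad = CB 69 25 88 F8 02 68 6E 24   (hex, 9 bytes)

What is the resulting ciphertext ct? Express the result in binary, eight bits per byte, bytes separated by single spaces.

10000011 00111101 01110001 11011000 11010111 00110011 01001000 00001111 01010000 10111111 00001000 01000110 11100011

The 9-byte key repeats, so the effective keystream is cb 69 25 88 f8 02 68 6e 24 cb 69 25 88.
byte 0: 48 ⊕ cb = 83
byte 1: 54 ⊕ 69 = 3d
byte 2: 54 ⊕ 25 = 71
byte 3: 50 ⊕ 88 = d8
byte 4: 2f ⊕ f8 = d7
byte 5: 31 ⊕ 02 = 33
byte 6: 20 ⊕ 68 = 48
byte 7: 61 ⊕ 6e = 0f
byte 8: 74 ⊕ 24 = 50
byte 9: 74 ⊕ cb = bf
byte 10: 61 ⊕ 69 = 08
byte 11: 63 ⊕ 25 = 46
byte 12: 6b ⊕ 88 = e3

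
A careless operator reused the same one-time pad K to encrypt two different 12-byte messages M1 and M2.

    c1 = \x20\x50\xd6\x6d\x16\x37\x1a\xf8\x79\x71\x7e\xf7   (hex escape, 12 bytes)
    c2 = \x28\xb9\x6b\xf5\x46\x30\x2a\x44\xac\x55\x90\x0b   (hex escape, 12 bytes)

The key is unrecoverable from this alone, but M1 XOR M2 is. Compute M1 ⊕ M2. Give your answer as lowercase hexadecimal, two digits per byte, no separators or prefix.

08e9bd98500730bcd524eefc

c1 ⊕ c2 = (M1 ⊕ K) ⊕ (M2 ⊕ K) = M1 ⊕ M2 — the shared key cancels under XOR.
 32 XOR  40 =   8
 80 XOR 185 = 233
214 XOR 107 = 189
109 XOR 245 = 152
 22 XOR  70 =  80
 55 XOR  48 =   7
 26 XOR  42 =  48
248 XOR  68 = 188
121 XOR 172 = 213
113 XOR  85 =  36
126 XOR 144 = 238
247 XOR  11 = 252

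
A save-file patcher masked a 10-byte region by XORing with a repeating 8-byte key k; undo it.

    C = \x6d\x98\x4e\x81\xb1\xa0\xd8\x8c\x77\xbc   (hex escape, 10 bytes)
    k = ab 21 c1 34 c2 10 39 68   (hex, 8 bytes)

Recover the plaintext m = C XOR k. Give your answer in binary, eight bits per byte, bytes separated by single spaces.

The 8-byte key repeats, so the effective keystream is ab 21 c1 34 c2 10 39 68 ab 21.
byte 0: 6d ^ ab = c6
byte 1: 98 ^ 21 = b9
byte 2: 4e ^ c1 = 8f
byte 3: 81 ^ 34 = b5
byte 4: b1 ^ c2 = 73
byte 5: a0 ^ 10 = b0
byte 6: d8 ^ 39 = e1
byte 7: 8c ^ 68 = e4
byte 8: 77 ^ ab = dc
byte 9: bc ^ 21 = 9d

11000110 10111001 10001111 10110101 01110011 10110000 11100001 11100100 11011100 10011101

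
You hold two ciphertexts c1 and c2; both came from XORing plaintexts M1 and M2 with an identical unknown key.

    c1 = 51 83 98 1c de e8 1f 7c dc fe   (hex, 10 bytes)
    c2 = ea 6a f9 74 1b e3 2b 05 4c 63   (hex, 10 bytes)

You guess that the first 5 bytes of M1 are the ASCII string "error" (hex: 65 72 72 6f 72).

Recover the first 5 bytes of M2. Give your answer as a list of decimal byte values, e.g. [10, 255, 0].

[222, 155, 19, 7, 183]

First, c1 ⊕ c2 = (M1 ⊕ K) ⊕ (M2 ⊕ K) = M1 ⊕ M2, so the key drops out. Then M2 = (M1 ⊕ M2) ⊕ M1 over the first 5 bytes.
byte 0: (51 xor ea) xor 65 = bb xor 65 = de
byte 1: (83 xor 6a) xor 72 = e9 xor 72 = 9b
byte 2: (98 xor f9) xor 72 = 61 xor 72 = 13
byte 3: (1c xor 74) xor 6f = 68 xor 6f = 07
byte 4: (de xor 1b) xor 72 = c5 xor 72 = b7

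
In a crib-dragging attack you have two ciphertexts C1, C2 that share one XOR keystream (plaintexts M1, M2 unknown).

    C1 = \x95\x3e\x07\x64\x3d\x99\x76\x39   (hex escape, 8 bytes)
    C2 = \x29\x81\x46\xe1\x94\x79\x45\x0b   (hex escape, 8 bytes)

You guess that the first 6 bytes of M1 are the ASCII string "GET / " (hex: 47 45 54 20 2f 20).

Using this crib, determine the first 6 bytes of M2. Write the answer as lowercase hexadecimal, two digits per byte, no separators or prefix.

fbfa15a586c0

First, C1 ⊕ C2 = (M1 ⊕ K) ⊕ (M2 ⊕ K) = M1 ⊕ M2, so the key drops out. Then M2 = (M1 ⊕ M2) ⊕ M1 over the first 6 bytes.
byte 0: (95 ⊕ 29) ⊕ 47 = bc ⊕ 47 = fb
byte 1: (3e ⊕ 81) ⊕ 45 = bf ⊕ 45 = fa
byte 2: (07 ⊕ 46) ⊕ 54 = 41 ⊕ 54 = 15
byte 3: (64 ⊕ e1) ⊕ 20 = 85 ⊕ 20 = a5
byte 4: (3d ⊕ 94) ⊕ 2f = a9 ⊕ 2f = 86
byte 5: (99 ⊕ 79) ⊕ 20 = e0 ⊕ 20 = c0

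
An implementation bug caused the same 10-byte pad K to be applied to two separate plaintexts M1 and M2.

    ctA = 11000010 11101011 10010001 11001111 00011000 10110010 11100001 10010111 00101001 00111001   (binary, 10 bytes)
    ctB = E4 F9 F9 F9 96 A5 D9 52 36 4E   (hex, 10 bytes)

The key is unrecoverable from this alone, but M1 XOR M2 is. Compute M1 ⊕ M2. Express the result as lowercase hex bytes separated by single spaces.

ctA ⊕ ctB = (M1 ⊕ K) ⊕ (M2 ⊕ K) = M1 ⊕ M2 — the shared key cancels under XOR.
byte 0: c2 ^ e4 = 26
byte 1: eb ^ f9 = 12
byte 2: 91 ^ f9 = 68
byte 3: cf ^ f9 = 36
byte 4: 18 ^ 96 = 8e
byte 5: b2 ^ a5 = 17
byte 6: e1 ^ d9 = 38
byte 7: 97 ^ 52 = c5
byte 8: 29 ^ 36 = 1f
byte 9: 39 ^ 4e = 77

26 12 68 36 8e 17 38 c5 1f 77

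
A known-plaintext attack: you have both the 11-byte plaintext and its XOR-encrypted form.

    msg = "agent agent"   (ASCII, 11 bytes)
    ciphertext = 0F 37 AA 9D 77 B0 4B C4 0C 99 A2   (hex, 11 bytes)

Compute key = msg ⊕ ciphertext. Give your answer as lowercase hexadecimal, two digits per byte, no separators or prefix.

6e50cff303902aa369f7d6

Since ciphertext = msg ⊕ key, XORing both sides with msg gives key = msg ⊕ ciphertext.
byte 0: 61 xor 0f = 6e
byte 1: 67 xor 37 = 50
byte 2: 65 xor aa = cf
byte 3: 6e xor 9d = f3
byte 4: 74 xor 77 = 03
byte 5: 20 xor b0 = 90
byte 6: 61 xor 4b = 2a
byte 7: 67 xor c4 = a3
byte 8: 65 xor 0c = 69
byte 9: 6e xor 99 = f7
byte 10: 74 xor a2 = d6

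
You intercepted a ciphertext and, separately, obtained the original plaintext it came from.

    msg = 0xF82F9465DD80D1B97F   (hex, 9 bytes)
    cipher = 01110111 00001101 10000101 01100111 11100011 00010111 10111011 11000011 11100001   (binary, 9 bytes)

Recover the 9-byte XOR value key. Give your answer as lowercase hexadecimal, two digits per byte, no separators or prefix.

8f2211023e976a7a9e

Since cipher = msg ⊕ key, XORing both sides with msg gives key = msg ⊕ cipher.
11111000 ^ 01110111 = 10001111
00101111 ^ 00001101 = 00100010
10010100 ^ 10000101 = 00010001
01100101 ^ 01100111 = 00000010
11011101 ^ 11100011 = 00111110
10000000 ^ 00010111 = 10010111
11010001 ^ 10111011 = 01101010
10111001 ^ 11000011 = 01111010
01111111 ^ 11100001 = 10011110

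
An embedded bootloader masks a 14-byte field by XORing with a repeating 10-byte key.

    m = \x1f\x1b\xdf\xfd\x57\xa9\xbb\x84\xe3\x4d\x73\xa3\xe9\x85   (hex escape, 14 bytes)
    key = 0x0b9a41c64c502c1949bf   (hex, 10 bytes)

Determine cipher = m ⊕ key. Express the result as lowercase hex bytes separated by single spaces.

The 10-byte key repeats, so the effective keystream is 0b 9a 41 c6 4c 50 2c 19 49 bf 0b 9a 41 c6.
byte 0: 00011111 ^ 00001011 = 00010100
byte 1: 00011011 ^ 10011010 = 10000001
byte 2: 11011111 ^ 01000001 = 10011110
byte 3: 11111101 ^ 11000110 = 00111011
byte 4: 01010111 ^ 01001100 = 00011011
byte 5: 10101001 ^ 01010000 = 11111001
byte 6: 10111011 ^ 00101100 = 10010111
byte 7: 10000100 ^ 00011001 = 10011101
byte 8: 11100011 ^ 01001001 = 10101010
byte 9: 01001101 ^ 10111111 = 11110010
byte 10: 01110011 ^ 00001011 = 01111000
byte 11: 10100011 ^ 10011010 = 00111001
byte 12: 11101001 ^ 01000001 = 10101000
byte 13: 10000101 ^ 11000110 = 01000011

14 81 9e 3b 1b f9 97 9d aa f2 78 39 a8 43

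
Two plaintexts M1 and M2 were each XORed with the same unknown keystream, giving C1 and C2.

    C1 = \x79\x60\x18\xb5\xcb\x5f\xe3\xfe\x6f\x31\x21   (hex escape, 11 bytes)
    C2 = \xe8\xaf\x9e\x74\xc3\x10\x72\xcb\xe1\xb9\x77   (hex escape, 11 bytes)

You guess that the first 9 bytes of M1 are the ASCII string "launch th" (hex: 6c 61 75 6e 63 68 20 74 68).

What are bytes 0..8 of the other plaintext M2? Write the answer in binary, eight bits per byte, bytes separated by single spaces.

11111101 10101110 11110011 10101111 01101011 00100111 10110001 01000001 11100110

First, C1 ⊕ C2 = (M1 ⊕ K) ⊕ (M2 ⊕ K) = M1 ⊕ M2, so the key drops out. Then M2 = (M1 ⊕ M2) ⊕ M1 over the first 9 bytes.
byte 0: (79 XOR e8) XOR 6c = 91 XOR 6c = fd
byte 1: (60 XOR af) XOR 61 = cf XOR 61 = ae
byte 2: (18 XOR 9e) XOR 75 = 86 XOR 75 = f3
byte 3: (b5 XOR 74) XOR 6e = c1 XOR 6e = af
byte 4: (cb XOR c3) XOR 63 = 08 XOR 63 = 6b
byte 5: (5f XOR 10) XOR 68 = 4f XOR 68 = 27
byte 6: (e3 XOR 72) XOR 20 = 91 XOR 20 = b1
byte 7: (fe XOR cb) XOR 74 = 35 XOR 74 = 41
byte 8: (6f XOR e1) XOR 68 = 8e XOR 68 = e6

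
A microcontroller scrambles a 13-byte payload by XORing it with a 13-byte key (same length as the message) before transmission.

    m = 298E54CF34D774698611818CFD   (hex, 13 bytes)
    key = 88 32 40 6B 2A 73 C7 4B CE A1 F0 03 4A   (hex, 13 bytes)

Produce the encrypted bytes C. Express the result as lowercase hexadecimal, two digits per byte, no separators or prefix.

a1bc14a41ea4b32248b0718fb7

XOR is its own inverse, so applying the key byte-wise gives the result directly.
29 ⊕ 88 = a1
8e ⊕ 32 = bc
54 ⊕ 40 = 14
cf ⊕ 6b = a4
34 ⊕ 2a = 1e
d7 ⊕ 73 = a4
74 ⊕ c7 = b3
69 ⊕ 4b = 22
86 ⊕ ce = 48
11 ⊕ a1 = b0
81 ⊕ f0 = 71
8c ⊕ 03 = 8f
fd ⊕ 4a = b7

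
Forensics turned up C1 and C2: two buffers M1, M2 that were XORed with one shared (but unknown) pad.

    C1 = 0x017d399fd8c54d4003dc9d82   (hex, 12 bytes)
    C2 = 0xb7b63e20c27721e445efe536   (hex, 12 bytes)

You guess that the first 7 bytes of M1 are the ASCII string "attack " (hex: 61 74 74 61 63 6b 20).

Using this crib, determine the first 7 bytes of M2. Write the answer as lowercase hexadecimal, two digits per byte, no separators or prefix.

First, C1 ⊕ C2 = (M1 ⊕ K) ⊕ (M2 ⊕ K) = M1 ⊕ M2, so the key drops out. Then M2 = (M1 ⊕ M2) ⊕ M1 over the first 7 bytes.
byte 0: (01 xor b7) xor 61 = b6 xor 61 = d7
byte 1: (7d xor b6) xor 74 = cb xor 74 = bf
byte 2: (39 xor 3e) xor 74 = 07 xor 74 = 73
byte 3: (9f xor 20) xor 61 = bf xor 61 = de
byte 4: (d8 xor c2) xor 63 = 1a xor 63 = 79
byte 5: (c5 xor 77) xor 6b = b2 xor 6b = d9
byte 6: (4d xor 21) xor 20 = 6c xor 20 = 4c

d7bf73de79d94c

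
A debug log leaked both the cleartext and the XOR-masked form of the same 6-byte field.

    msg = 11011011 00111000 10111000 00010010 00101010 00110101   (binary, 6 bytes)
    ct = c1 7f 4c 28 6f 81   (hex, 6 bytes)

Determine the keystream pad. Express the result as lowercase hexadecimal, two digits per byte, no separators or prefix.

Since ct = msg ⊕ pad, XORing both sides with msg gives pad = msg ⊕ ct.
byte 0: 219 ⊕ 193 =  26
byte 1:  56 ⊕ 127 =  71
byte 2: 184 ⊕  76 = 244
byte 3:  18 ⊕  40 =  58
byte 4:  42 ⊕ 111 =  69
byte 5:  53 ⊕ 129 = 180

1a47f43a45b4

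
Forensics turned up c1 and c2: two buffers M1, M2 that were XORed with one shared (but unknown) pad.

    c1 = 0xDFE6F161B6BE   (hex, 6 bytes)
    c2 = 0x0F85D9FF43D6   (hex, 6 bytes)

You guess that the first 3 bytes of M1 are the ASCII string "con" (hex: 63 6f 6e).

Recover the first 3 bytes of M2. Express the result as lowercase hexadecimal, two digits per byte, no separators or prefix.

b30c46

First, c1 ⊕ c2 = (M1 ⊕ K) ⊕ (M2 ⊕ K) = M1 ⊕ M2, so the key drops out. Then M2 = (M1 ⊕ M2) ⊕ M1 over the first 3 bytes.
byte 0: (df xor 0f) xor 63 = d0 xor 63 = b3
byte 1: (e6 xor 85) xor 6f = 63 xor 6f = 0c
byte 2: (f1 xor d9) xor 6e = 28 xor 6e = 46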